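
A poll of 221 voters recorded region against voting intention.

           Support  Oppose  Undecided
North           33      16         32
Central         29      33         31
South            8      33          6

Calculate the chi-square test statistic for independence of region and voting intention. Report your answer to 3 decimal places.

32.860

Row totals: 81, 93, 47. Column totals: 70, 82, 69. Grand total N = 221.
Expected counts (row total × column total / N):
  North, Support: 81×70/221 = 25.6561
  North, Oppose: 81×82/221 = 30.0543
  North, Undecided: 81×69/221 = 25.2896
  Central, Support: 93×70/221 = 29.4570
  Central, Oppose: 93×82/221 = 34.5068
  Central, Undecided: 93×69/221 = 29.0362
  South, Support: 47×70/221 = 14.8869
  South, Oppose: 47×82/221 = 17.4389
  South, Undecided: 47×69/221 = 14.6742
Contributions (O − E)²/E:
  (33 − 25.6561)²/25.6561 = 2.1021
  (16 − 30.0543)²/30.0543 = 6.5722
  (32 − 25.2896)²/25.2896 = 1.7806
  (29 − 29.4570)²/29.4570 = 0.0071
  (33 − 34.5068)²/34.5068 = 0.0658
  (31 − 29.0362)²/29.0362 = 0.1328
  (8 − 14.8869)²/14.8869 = 3.1860
  (33 − 17.4389)²/17.4389 = 13.8855
  (6 − 14.6742)²/14.6742 = 5.1275
χ² = 2.1021 + 6.5722 + 1.7806 + 0.0071 + 0.0658 + 0.1328 + 3.1860 + 13.8855 + 5.1275 = 32.860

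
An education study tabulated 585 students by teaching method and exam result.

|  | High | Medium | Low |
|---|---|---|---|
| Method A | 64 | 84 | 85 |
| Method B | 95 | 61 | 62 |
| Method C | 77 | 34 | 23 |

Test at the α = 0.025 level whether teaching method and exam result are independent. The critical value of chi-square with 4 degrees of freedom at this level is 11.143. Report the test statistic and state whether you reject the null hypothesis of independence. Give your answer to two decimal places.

Row totals: 233, 218, 134. Column totals: 236, 179, 170. Grand total N = 585.
Expected counts (row total × column total / N):
  Method A, High: 233×236/585 = 93.997
  Method A, Medium: 233×179/585 = 71.294
  Method A, Low: 233×170/585 = 67.709
  Method B, High: 218×236/585 = 87.945
  Method B, Medium: 218×179/585 = 66.704
  Method B, Low: 218×170/585 = 63.350
  Method C, High: 134×236/585 = 54.058
  Method C, Medium: 134×179/585 = 41.002
  Method C, Low: 134×170/585 = 38.940
Contributions (O − E)²/E:
  (64 − 93.997)²/93.997 = 9.5729
  (84 − 71.294)²/71.294 = 2.2645
  (85 − 67.709)²/67.709 = 4.4156
  (95 − 87.945)²/87.945 = 0.5660
  (61 − 66.704)²/66.704 = 0.4878
  (62 − 63.350)²/63.350 = 0.0288
  (77 − 54.058)²/54.058 = 9.7365
  (34 − 41.002)²/41.002 = 1.1957
  (23 − 38.940)²/38.940 = 6.5250
χ² = 9.5729 + 2.2645 + 4.4156 + 0.5660 + 0.4878 + 0.0288 + 9.7365 + 1.1957 + 6.5250 = 34.79
df = (3−1)(3−1) = 4. Since 34.79 > 11.143, reject the null hypothesis of independence at α = 0.025.

34.79; reject H₀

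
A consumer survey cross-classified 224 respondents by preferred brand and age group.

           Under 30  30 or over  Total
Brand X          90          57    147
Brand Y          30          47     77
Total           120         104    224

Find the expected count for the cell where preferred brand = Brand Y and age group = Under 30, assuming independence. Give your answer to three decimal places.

41.250

Row total (Brand Y) = 77; column total (Under 30) = 120; grand total N = 224.
Expected count = (row total × column total) / N = 77 × 120 / 224 = 41.250.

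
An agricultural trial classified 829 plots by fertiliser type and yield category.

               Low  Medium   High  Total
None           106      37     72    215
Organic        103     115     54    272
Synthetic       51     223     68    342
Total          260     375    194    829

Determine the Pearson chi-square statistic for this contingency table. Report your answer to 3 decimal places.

135.869

Grand total N = 829.
Expected counts (row total × column total / N):
  None, Low: 215×260/829 = 67.4306
  None, Medium: 215×375/829 = 97.2557
  None, High: 215×194/829 = 50.3136
  Organic, Low: 272×260/829 = 85.3076
  Organic, Medium: 272×375/829 = 123.0398
  Organic, High: 272×194/829 = 63.6526
  Synthetic, Low: 342×260/829 = 107.2618
  Synthetic, Medium: 342×375/829 = 154.7045
  Synthetic, High: 342×194/829 = 80.0338
Contributions (O − E)²/E:
  (106 − 67.4306)²/67.4306 = 22.0612
  (37 − 97.2557)²/97.2557 = 37.3320
  (72 − 50.3136)²/50.3136 = 9.3474
  (103 − 85.3076)²/85.3076 = 3.6693
  (115 − 123.0398)²/123.0398 = 0.5253
  (54 − 63.6526)²/63.6526 = 1.4638
  (51 − 107.2618)²/107.2618 = 29.5109
  (223 − 154.7045)²/154.7045 = 30.1496
  (68 − 80.0338)²/80.0338 = 1.8094
χ² = 22.0612 + 37.3320 + 9.3474 + 3.6693 + 0.5253 + 1.4638 + 29.5109 + 30.1496 + 1.8094 = 135.869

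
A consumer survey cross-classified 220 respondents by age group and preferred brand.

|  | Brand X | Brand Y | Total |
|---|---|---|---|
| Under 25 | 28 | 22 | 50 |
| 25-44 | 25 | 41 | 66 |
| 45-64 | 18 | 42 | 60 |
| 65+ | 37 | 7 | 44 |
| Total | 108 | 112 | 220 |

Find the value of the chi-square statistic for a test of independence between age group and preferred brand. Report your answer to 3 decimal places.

Grand total N = 220.
Expected counts (row total × column total / N):
  Under 25, Brand X: 50×108/220 = 24.5455
  Under 25, Brand Y: 50×112/220 = 25.4545
  25-44, Brand X: 66×108/220 = 32.4000
  25-44, Brand Y: 66×112/220 = 33.6000
  45-64, Brand X: 60×108/220 = 29.4545
  45-64, Brand Y: 60×112/220 = 30.5455
  65+, Brand X: 44×108/220 = 21.6000
  65+, Brand Y: 44×112/220 = 22.4000
Contributions (O − E)²/E:
  (28 − 24.5455)²/24.5455 = 0.4862
  (22 − 25.4545)²/25.4545 = 0.4688
  (25 − 32.4000)²/32.4000 = 1.6901
  (41 − 33.6000)²/33.6000 = 1.6298
  (18 − 29.4545)²/29.4545 = 4.4545
  (42 − 30.5455)²/30.5455 = 4.2954
  (37 − 21.6000)²/21.6000 = 10.9796
  (7 − 22.4000)²/22.4000 = 10.5875
χ² = 0.4862 + 0.4688 + 1.6901 + 1.6298 + 4.4545 + 4.2954 + 10.9796 + 10.5875 = 34.592

34.592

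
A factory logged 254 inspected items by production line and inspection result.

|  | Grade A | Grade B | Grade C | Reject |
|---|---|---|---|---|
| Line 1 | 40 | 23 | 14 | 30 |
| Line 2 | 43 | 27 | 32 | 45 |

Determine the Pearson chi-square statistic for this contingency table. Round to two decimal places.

4.28

Row totals: 107, 147. Column totals: 83, 50, 46, 75. Grand total N = 254.
Expected counts (row total × column total / N):
  Line 1, Grade A: 107×83/254 = 34.965
  Line 1, Grade B: 107×50/254 = 21.063
  Line 1, Grade C: 107×46/254 = 19.378
  Line 1, Reject: 107×75/254 = 31.594
  Line 2, Grade A: 147×83/254 = 48.035
  Line 2, Grade B: 147×50/254 = 28.937
  Line 2, Grade C: 147×46/254 = 26.622
  Line 2, Reject: 147×75/254 = 43.406
Contributions (O − E)²/E:
  (40 − 34.965)²/34.965 = 0.7250
  (23 − 21.063)²/21.063 = 0.1781
  (14 − 19.378)²/19.378 = 1.4926
  (30 − 31.594)²/31.594 = 0.0804
  (43 − 48.035)²/48.035 = 0.5278
  (27 − 28.937)²/28.937 = 0.1297
  (32 − 26.622)²/26.622 = 1.0864
  (45 − 43.406)²/43.406 = 0.0585
χ² = 0.7250 + 0.1781 + 1.4926 + 0.0804 + 0.5278 + 0.1297 + 1.0864 + 0.0585 = 4.28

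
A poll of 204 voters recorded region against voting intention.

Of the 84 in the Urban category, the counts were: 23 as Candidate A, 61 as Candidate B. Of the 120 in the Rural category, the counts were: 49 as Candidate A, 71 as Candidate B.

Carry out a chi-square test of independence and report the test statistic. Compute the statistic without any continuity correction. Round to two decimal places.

Row totals: 84, 120. Column totals: 72, 132. Grand total N = 204.
Expected counts (row total × column total / N):
  Urban, Candidate A: 84×72/204 = 29.647
  Urban, Candidate B: 84×132/204 = 54.353
  Rural, Candidate A: 120×72/204 = 42.353
  Rural, Candidate B: 120×132/204 = 77.647
Contributions (O − E)²/E:
  (23 − 29.647)²/29.647 = 1.4903
  (61 − 54.353)²/54.353 = 0.8129
  (49 − 42.353)²/42.353 = 1.0432
  (71 − 77.647)²/77.647 = 0.5690
χ² = 1.4903 + 0.8129 + 1.0432 + 0.5690 = 3.92

3.92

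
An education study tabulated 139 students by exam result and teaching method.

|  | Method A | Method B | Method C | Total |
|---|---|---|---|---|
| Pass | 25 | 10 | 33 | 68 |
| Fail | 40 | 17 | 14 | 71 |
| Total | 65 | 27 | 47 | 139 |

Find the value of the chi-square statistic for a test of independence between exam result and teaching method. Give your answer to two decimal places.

Grand total N = 139.
Expected counts (row total × column total / N):
  Pass, Method A: 68×65/139 = 31.799
  Pass, Method B: 68×27/139 = 13.209
  Pass, Method C: 68×47/139 = 22.993
  Fail, Method A: 71×65/139 = 33.201
  Fail, Method B: 71×27/139 = 13.791
  Fail, Method C: 71×47/139 = 24.007
Contributions (O − E)²/E:
  (25 − 31.799)²/31.799 = 1.4537
  (10 − 13.209)²/13.209 = 0.7796
  (33 − 22.993)²/22.993 = 4.3552
  (40 − 33.201)²/33.201 = 1.3923
  (17 − 13.791)²/13.791 = 0.7467
  (14 − 24.007)²/24.007 = 4.1713
χ² = 1.4537 + 0.7796 + 4.3552 + 1.3923 + 0.7467 + 4.1713 = 12.90

12.90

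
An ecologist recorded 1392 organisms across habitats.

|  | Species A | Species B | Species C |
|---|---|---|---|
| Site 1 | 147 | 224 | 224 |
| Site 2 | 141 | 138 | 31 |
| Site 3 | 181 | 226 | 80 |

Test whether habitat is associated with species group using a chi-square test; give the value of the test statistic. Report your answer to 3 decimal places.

Row totals: 595, 310, 487. Column totals: 469, 588, 335. Grand total N = 1392.
Expected counts (row total × column total / N):
  Site 1, Species A: 595×469/1392 = 200.47055
  Site 1, Species B: 595×588/1392 = 251.33621
  Site 1, Species C: 595×335/1392 = 143.19325
  Site 2, Species A: 310×469/1392 = 104.44684
  Site 2, Species B: 310×588/1392 = 130.94828
  Site 2, Species C: 310×335/1392 = 74.60489
  Site 3, Species A: 487×469/1392 = 164.08261
  Site 3, Species B: 487×588/1392 = 205.71552
  Site 3, Species C: 487×335/1392 = 117.20187
Contributions (O − E)²/E:
  (147 − 200.47055)²/200.47055 = 14.2619
  (224 − 251.33621)²/251.33621 = 2.9732
  (224 − 143.19325)²/143.19325 = 45.6008
  (141 − 104.44684)²/104.44684 = 12.7925
  (138 − 130.94828)²/130.94828 = 0.3797
  (31 − 74.60489)²/74.60489 = 25.4861
  (181 − 164.08261)²/164.08261 = 1.7442
  (226 − 205.71552)²/205.71552 = 2.0001
  (80 − 117.20187)²/117.20187 = 11.8085
χ² = 14.2619 + 2.9732 + 45.6008 + 12.7925 + 0.3797 + 25.4861 + 1.7442 + 2.0001 + 11.8085 = 117.047

117.047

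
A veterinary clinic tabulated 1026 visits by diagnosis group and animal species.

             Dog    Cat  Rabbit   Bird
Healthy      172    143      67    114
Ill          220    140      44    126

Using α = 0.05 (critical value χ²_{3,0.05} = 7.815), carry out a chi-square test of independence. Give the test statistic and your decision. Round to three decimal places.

10.160; reject H₀

Row totals: 496, 530. Column totals: 392, 283, 111, 240. Grand total N = 1026.
Expected counts (row total × column total / N):
  Healthy, Dog: 496×392/1026 = 189.5049
  Healthy, Cat: 496×283/1026 = 136.8109
  Healthy, Rabbit: 496×111/1026 = 53.6608
  Healthy, Bird: 496×240/1026 = 116.0234
  Ill, Dog: 530×392/1026 = 202.4951
  Ill, Cat: 530×283/1026 = 146.1891
  Ill, Rabbit: 530×111/1026 = 57.3392
  Ill, Bird: 530×240/1026 = 123.9766
Contributions (O − E)²/E:
  (172 − 189.5049)²/189.5049 = 1.6170
  (143 − 136.8109)²/136.8109 = 0.2800
  (67 − 53.6608)²/53.6608 = 3.3159
  (114 − 116.0234)²/116.0234 = 0.0353
  (220 − 202.4951)²/202.4951 = 1.5132
  (140 − 146.1891)²/146.1891 = 0.2620
  (44 − 57.3392)²/57.3392 = 3.1032
  (126 − 123.9766)²/123.9766 = 0.0330
χ² = 1.6170 + 0.2800 + 3.3159 + 0.0353 + 1.5132 + 0.2620 + 3.1032 + 0.0330 = 10.160
df = (2−1)(4−1) = 3. Since 10.160 > 7.815, reject the null hypothesis of independence at α = 0.05.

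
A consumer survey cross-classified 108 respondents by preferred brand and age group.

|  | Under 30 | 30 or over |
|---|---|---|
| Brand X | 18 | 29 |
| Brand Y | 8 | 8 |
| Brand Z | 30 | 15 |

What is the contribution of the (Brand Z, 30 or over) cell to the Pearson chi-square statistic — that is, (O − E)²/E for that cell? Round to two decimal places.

2.05

Row total (Brand Z) = 45; column total (30 or over) = 52; N = 108.
Expected count E = 45 × 52 / 108 = 21.667.
Contribution = (O − E)²/E = (15 − 21.667)² / 21.667 = 2.05.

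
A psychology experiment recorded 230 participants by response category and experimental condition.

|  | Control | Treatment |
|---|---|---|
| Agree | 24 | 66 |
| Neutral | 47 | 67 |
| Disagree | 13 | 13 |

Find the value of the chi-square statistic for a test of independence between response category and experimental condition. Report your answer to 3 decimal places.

Row totals: 90, 114, 26. Column totals: 84, 146. Grand total N = 230.
Expected counts (row total × column total / N):
  Agree, Control: 90×84/230 = 32.8696
  Agree, Treatment: 90×146/230 = 57.1304
  Neutral, Control: 114×84/230 = 41.6348
  Neutral, Treatment: 114×146/230 = 72.3652
  Disagree, Control: 26×84/230 = 9.4957
  Disagree, Treatment: 26×146/230 = 16.5043
Contributions (O − E)²/E:
  (24 − 32.8696)²/32.8696 = 2.3934
  (66 − 57.1304)²/57.1304 = 1.3770
  (47 − 41.6348)²/41.6348 = 0.6914
  (67 − 72.3652)²/72.3652 = 0.3978
  (13 − 9.4957)²/9.4957 = 1.2932
  (13 − 16.5043)²/16.5043 = 0.7441
χ² = 2.3934 + 1.3770 + 0.6914 + 0.3978 + 1.2932 + 0.7441 = 6.897

6.897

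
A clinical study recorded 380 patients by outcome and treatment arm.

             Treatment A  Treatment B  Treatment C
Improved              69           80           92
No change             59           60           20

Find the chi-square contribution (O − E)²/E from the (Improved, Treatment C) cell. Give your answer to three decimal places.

6.190

Row total (Improved) = 241; column total (Treatment C) = 112; N = 380.
Expected count E = 241 × 112 / 380 = 71.0316.
Contribution = (O − E)²/E = (92 − 71.0316)² / 71.0316 = 6.190.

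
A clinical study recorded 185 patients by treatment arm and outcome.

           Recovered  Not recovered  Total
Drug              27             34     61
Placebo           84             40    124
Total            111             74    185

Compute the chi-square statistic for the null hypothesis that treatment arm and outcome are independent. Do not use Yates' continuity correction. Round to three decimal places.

Grand total N = 185.
Expected counts (row total × column total / N):
  Drug, Recovered: 61×111/185 = 36.6000
  Drug, Not recovered: 61×74/185 = 24.4000
  Placebo, Recovered: 124×111/185 = 74.4000
  Placebo, Not recovered: 124×74/185 = 49.6000
Contributions (O − E)²/E:
  (27 − 36.6000)²/36.6000 = 2.5180
  (34 − 24.4000)²/24.4000 = 3.7770
  (84 − 74.4000)²/74.4000 = 1.2387
  (40 − 49.6000)²/49.6000 = 1.8581
χ² = 2.5180 + 3.7770 + 1.2387 + 1.8581 = 9.392

9.392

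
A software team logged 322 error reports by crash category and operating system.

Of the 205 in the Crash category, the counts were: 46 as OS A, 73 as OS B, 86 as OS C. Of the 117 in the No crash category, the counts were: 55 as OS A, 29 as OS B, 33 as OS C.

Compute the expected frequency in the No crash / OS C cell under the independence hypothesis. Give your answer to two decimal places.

43.24

Row total (No crash) = 117; column total (OS C) = 119; grand total N = 322.
Expected count = (row total × column total) / N = 117 × 119 / 322 = 43.24.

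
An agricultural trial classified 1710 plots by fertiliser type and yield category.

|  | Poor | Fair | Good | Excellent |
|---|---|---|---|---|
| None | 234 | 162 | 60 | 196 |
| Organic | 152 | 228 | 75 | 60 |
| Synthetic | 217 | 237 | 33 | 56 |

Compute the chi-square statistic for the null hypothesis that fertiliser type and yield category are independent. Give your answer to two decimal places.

Row totals: 652, 515, 543. Column totals: 603, 627, 168, 312. Grand total N = 1710.
Expected counts (row total × column total / N):
  None, Poor: 652×603/1710 = 229.9158
  None, Fair: 652×627/1710 = 239.0667
  None, Good: 652×168/1710 = 64.0561
  None, Excellent: 652×312/1710 = 118.9614
  Organic, Poor: 515×603/1710 = 181.6053
  Organic, Fair: 515×627/1710 = 188.8333
  Organic, Good: 515×168/1710 = 50.5965
  Organic, Excellent: 515×312/1710 = 93.9649
  Synthetic, Poor: 543×603/1710 = 191.4789
  Synthetic, Fair: 543×627/1710 = 199.1000
  Synthetic, Good: 543×168/1710 = 53.3474
  Synthetic, Excellent: 543×312/1710 = 99.0737
Contributions (O − E)²/E:
  (234 − 229.9158)²/229.9158 = 0.0726
  (162 − 239.0667)²/239.0667 = 24.8436
  (60 − 64.0561)²/64.0561 = 0.2568
  (196 − 118.9614)²/118.9614 = 49.8897
  (152 − 181.6053)²/181.6053 = 4.8263
  (228 − 188.8333)²/188.8333 = 8.1237
  (75 − 50.5965)²/50.5965 = 11.7702
  (60 − 93.9649)²/93.9649 = 12.2771
  (217 − 191.4789)²/191.4789 = 3.4016
  (237 − 199.1000)²/199.1000 = 7.2145
  (33 − 53.3474)²/53.3474 = 7.7608
  (56 − 99.0737)²/99.0737 = 18.7269
χ² = 0.0726 + 24.8436 + 0.2568 + 49.8897 + 4.8263 + 8.1237 + 11.7702 + 12.2771 + 3.4016 + 7.2145 + 7.7608 + 18.7269 = 149.16

149.16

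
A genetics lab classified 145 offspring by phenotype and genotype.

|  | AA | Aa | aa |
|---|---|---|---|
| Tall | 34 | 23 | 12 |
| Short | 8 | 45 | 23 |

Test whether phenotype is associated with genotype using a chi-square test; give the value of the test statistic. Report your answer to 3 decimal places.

26.394

Row totals: 69, 76. Column totals: 42, 68, 35. Grand total N = 145.
Expected counts (row total × column total / N):
  Tall, AA: 69×42/145 = 19.9862
  Tall, Aa: 69×68/145 = 32.3586
  Tall, aa: 69×35/145 = 16.6552
  Short, AA: 76×42/145 = 22.0138
  Short, Aa: 76×68/145 = 35.6414
  Short, aa: 76×35/145 = 18.3448
Contributions (O − E)²/E:
  (34 − 19.9862)²/19.9862 = 9.8261
  (23 − 32.3586)²/32.3586 = 2.7066
  (12 − 16.6552)²/16.6552 = 1.3011
  (8 − 22.0138)²/22.0138 = 8.9211
  (45 − 35.6414)²/35.6414 = 2.4573
  (23 − 18.3448)²/18.3448 = 1.1813
χ² = 9.8261 + 2.7066 + 1.3011 + 8.9211 + 2.4573 + 1.1813 = 26.394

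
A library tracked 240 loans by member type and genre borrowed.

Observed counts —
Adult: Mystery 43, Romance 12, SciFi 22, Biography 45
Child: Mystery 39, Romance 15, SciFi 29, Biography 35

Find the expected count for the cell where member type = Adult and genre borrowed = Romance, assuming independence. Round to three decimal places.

13.725

Row total (Adult) = 122; column total (Romance) = 27; grand total N = 240.
Expected count = (row total × column total) / N = 122 × 27 / 240 = 13.725.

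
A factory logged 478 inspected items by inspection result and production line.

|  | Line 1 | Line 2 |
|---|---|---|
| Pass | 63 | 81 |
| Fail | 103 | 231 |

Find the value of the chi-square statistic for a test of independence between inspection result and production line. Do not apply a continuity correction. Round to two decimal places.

7.40

Row totals: 144, 334. Column totals: 166, 312. Grand total N = 478.
Expected counts (row total × column total / N):
  Pass, Line 1: 144×166/478 = 50.008
  Pass, Line 2: 144×312/478 = 93.992
  Fail, Line 1: 334×166/478 = 115.992
  Fail, Line 2: 334×312/478 = 218.008
Contributions (O − E)²/E:
  (63 − 50.008)²/50.008 = 3.3753
  (81 − 93.992)²/93.992 = 1.7958
  (103 − 115.992)²/115.992 = 1.4552
  (231 − 218.008)²/218.008 = 0.7742
χ² = 3.3753 + 1.7958 + 1.4552 + 0.7742 = 7.40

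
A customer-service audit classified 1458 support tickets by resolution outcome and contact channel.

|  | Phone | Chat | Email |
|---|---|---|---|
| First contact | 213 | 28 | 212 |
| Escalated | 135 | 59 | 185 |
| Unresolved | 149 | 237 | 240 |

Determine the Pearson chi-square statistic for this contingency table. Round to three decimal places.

178.187

Row totals: 453, 379, 626. Column totals: 497, 324, 637. Grand total N = 1458.
Expected counts (row total × column total / N):
  First contact, Phone: 453×497/1458 = 154.4177
  First contact, Chat: 453×324/1458 = 100.6667
  First contact, Email: 453×637/1458 = 197.9156
  Escalated, Phone: 379×497/1458 = 129.1927
  Escalated, Chat: 379×324/1458 = 84.2222
  Escalated, Email: 379×637/1458 = 165.5850
  Unresolved, Phone: 626×497/1458 = 213.3896
  Unresolved, Chat: 626×324/1458 = 139.1111
  Unresolved, Email: 626×637/1458 = 273.4993
Contributions (O − E)²/E:
  (213 − 154.4177)²/154.4177 = 22.2247
  (28 − 100.6667)²/100.6667 = 52.4548
  (212 − 197.9156)²/197.9156 = 1.0023
  (135 − 129.1927)²/129.1927 = 0.2610
  (59 − 84.2222)²/84.2222 = 7.5533
  (185 − 165.5850)²/165.5850 = 2.2764
  (149 − 213.3896)²/213.3896 = 19.4293
  (237 − 139.1111)²/139.1111 = 68.8819
  (240 − 273.4993)²/273.4993 = 4.1031
χ² = 22.2247 + 52.4548 + 1.0023 + 0.2610 + 7.5533 + 2.2764 + 19.4293 + 68.8819 + 4.1031 = 178.187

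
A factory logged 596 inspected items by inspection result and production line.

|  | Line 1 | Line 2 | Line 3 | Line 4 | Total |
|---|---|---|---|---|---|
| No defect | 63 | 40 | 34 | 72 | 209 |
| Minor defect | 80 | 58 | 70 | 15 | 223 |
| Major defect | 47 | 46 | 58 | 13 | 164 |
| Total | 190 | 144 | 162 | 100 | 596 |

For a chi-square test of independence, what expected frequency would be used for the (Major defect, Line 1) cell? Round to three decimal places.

52.282

Row total (Major defect) = 164; column total (Line 1) = 190; grand total N = 596.
Expected count = (row total × column total) / N = 164 × 190 / 596 = 52.282.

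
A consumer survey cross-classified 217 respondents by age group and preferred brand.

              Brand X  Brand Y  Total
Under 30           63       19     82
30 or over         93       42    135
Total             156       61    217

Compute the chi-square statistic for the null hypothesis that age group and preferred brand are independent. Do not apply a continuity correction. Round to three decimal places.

1.592

Grand total N = 217.
Expected counts (row total × column total / N):
  Under 30, Brand X: 82×156/217 = 58.9493
  Under 30, Brand Y: 82×61/217 = 23.0507
  30 or over, Brand X: 135×156/217 = 97.0507
  30 or over, Brand Y: 135×61/217 = 37.9493
Contributions (O − E)²/E:
  (63 − 58.9493)²/58.9493 = 0.2783
  (19 − 23.0507)²/23.0507 = 0.7118
  (93 − 97.0507)²/97.0507 = 0.1691
  (42 − 37.9493)²/37.9493 = 0.4324
χ² = 0.2783 + 0.7118 + 0.1691 + 0.4324 = 1.592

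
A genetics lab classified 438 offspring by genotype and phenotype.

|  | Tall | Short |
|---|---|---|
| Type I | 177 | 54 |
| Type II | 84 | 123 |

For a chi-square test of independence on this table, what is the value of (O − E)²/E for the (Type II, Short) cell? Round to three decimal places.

18.510

Row total (Type II) = 207; column total (Short) = 177; N = 438.
Expected count E = 207 × 177 / 438 = 83.6507.
Contribution = (O − E)²/E = (123 − 83.6507)² / 83.6507 = 18.510.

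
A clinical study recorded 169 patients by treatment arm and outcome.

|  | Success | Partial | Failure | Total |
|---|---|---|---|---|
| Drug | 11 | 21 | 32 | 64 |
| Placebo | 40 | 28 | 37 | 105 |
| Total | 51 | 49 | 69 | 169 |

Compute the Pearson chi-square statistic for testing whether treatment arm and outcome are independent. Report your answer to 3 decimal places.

Grand total N = 169.
Expected counts (row total × column total / N):
  Drug, Success: 64×51/169 = 19.3136
  Drug, Partial: 64×49/169 = 18.5562
  Drug, Failure: 64×69/169 = 26.1302
  Placebo, Success: 105×51/169 = 31.6864
  Placebo, Partial: 105×49/169 = 30.4438
  Placebo, Failure: 105×69/169 = 42.8698
Contributions (O − E)²/E:
  (11 − 19.3136)²/19.3136 = 3.5786
  (21 − 18.5562)²/18.5562 = 0.3218
  (32 − 26.1302)²/26.1302 = 1.3186
  (40 − 31.6864)²/31.6864 = 2.1812
  (28 − 30.4438)²/30.4438 = 0.1962
  (37 − 42.8698)²/42.8698 = 0.8037
χ² = 3.5786 + 0.3218 + 1.3186 + 2.1812 + 0.1962 + 0.8037 = 8.400

8.400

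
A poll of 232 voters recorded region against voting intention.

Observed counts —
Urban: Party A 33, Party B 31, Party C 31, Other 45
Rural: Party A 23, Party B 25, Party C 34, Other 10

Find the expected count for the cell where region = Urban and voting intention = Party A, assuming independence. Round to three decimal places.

Row total (Urban) = 140; column total (Party A) = 56; grand total N = 232.
Expected count = (row total × column total) / N = 140 × 56 / 232 = 33.793.

33.793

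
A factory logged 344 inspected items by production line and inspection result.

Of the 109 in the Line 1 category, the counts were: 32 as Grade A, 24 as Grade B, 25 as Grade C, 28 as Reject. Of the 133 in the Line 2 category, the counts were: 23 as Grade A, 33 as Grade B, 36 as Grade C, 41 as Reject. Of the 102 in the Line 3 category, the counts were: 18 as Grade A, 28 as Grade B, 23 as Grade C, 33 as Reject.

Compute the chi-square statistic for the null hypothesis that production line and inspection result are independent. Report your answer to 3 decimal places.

Row totals: 109, 133, 102. Column totals: 73, 85, 84, 102. Grand total N = 344.
Expected counts (row total × column total / N):
  Line 1, Grade A: 109×73/344 = 23.1308
  Line 1, Grade B: 109×85/344 = 26.9331
  Line 1, Grade C: 109×84/344 = 26.6163
  Line 1, Reject: 109×102/344 = 32.3198
  Line 2, Grade A: 133×73/344 = 28.2238
  Line 2, Grade B: 133×85/344 = 32.8634
  Line 2, Grade C: 133×84/344 = 32.4767
  Line 2, Reject: 133×102/344 = 39.4360
  Line 3, Grade A: 102×73/344 = 21.6453
  Line 3, Grade B: 102×85/344 = 25.2035
  Line 3, Grade C: 102×84/344 = 24.9070
  Line 3, Reject: 102×102/344 = 30.2442
Contributions (O − E)²/E:
  (32 − 23.1308)²/23.1308 = 3.4008
  (24 − 26.9331)²/26.9331 = 0.3194
  (25 − 26.6163)²/26.6163 = 0.0982
  (28 − 32.3198)²/32.3198 = 0.5774
  (23 − 28.2238)²/28.2238 = 0.9668
  (33 − 32.8634)²/32.8634 = 0.0006
  (36 − 32.4767)²/32.4767 = 0.3822
  (41 − 39.4360)²/39.4360 = 0.0620
  (18 − 21.6453)²/21.6453 = 0.6139
  (28 − 25.2035)²/25.2035 = 0.3103
  (23 − 24.9070)²/24.9070 = 0.1460
  (33 − 30.2442)²/30.2442 = 0.2511
χ² = 3.4008 + 0.3194 + 0.0982 + 0.5774 + 0.9668 + 0.0006 + 0.3822 + 0.0620 + 0.6139 + 0.3103 + 0.1460 + 0.2511 = 7.129

7.129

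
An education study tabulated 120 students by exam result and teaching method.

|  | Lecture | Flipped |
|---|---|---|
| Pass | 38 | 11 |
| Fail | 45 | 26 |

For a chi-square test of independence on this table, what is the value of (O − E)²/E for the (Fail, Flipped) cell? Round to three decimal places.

0.771

Row total (Fail) = 71; column total (Flipped) = 37; N = 120.
Expected count E = 71 × 37 / 120 = 21.8917.
Contribution = (O − E)²/E = (26 − 21.8917)² / 21.8917 = 0.771.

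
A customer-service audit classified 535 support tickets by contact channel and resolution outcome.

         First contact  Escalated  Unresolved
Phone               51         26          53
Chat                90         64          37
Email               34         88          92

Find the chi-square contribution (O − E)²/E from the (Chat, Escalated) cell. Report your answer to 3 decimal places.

0.003

Row total (Chat) = 191; column total (Escalated) = 178; N = 535.
Expected count E = 191 × 178 / 535 = 63.5477.
Contribution = (O − E)²/E = (64 − 63.5477)² / 63.5477 = 0.003.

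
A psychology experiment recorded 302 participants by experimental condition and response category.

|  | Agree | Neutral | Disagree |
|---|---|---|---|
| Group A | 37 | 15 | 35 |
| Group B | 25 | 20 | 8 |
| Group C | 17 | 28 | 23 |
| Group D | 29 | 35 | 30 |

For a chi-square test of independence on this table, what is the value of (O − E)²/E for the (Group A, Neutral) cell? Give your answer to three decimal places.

6.202

Row total (Group A) = 87; column total (Neutral) = 98; N = 302.
Expected count E = 87 × 98 / 302 = 28.2318.
Contribution = (O − E)²/E = (15 − 28.2318)² / 28.2318 = 6.202.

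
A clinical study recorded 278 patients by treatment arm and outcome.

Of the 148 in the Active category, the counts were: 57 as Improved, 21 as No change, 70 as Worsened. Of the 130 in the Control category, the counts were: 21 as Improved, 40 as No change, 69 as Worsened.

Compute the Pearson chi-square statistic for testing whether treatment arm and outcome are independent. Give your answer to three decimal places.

21.465

Row totals: 148, 130. Column totals: 78, 61, 139. Grand total N = 278.
Expected counts (row total × column total / N):
  Active, Improved: 148×78/278 = 41.5252
  Active, No change: 148×61/278 = 32.4748
  Active, Worsened: 148×139/278 = 74.0000
  Control, Improved: 130×78/278 = 36.4748
  Control, No change: 130×61/278 = 28.5252
  Control, Worsened: 130×139/278 = 65.0000
Contributions (O − E)²/E:
  (57 − 41.5252)²/41.5252 = 5.7668
  (21 − 32.4748)²/32.4748 = 4.0546
  (70 − 74.0000)²/74.0000 = 0.2162
  (21 − 36.4748)²/36.4748 = 6.5653
  (40 − 28.5252)²/28.5252 = 4.6160
  (69 − 65.0000)²/65.0000 = 0.2462
χ² = 5.7668 + 4.0546 + 0.2162 + 6.5653 + 4.6160 + 0.2462 = 21.465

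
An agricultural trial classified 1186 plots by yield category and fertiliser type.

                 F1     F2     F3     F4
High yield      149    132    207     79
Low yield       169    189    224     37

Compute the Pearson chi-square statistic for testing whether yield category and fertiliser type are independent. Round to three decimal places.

Row totals: 567, 619. Column totals: 318, 321, 431, 116. Grand total N = 1186.
Expected counts (row total × column total / N):
  High yield, F1: 567×318/1186 = 152.0287
  High yield, F2: 567×321/1186 = 153.4629
  High yield, F3: 567×431/1186 = 206.0514
  High yield, F4: 567×116/1186 = 55.4570
  Low yield, F1: 619×318/1186 = 165.9713
  Low yield, F2: 619×321/1186 = 167.5371
  Low yield, F3: 619×431/1186 = 224.9486
  Low yield, F4: 619×116/1186 = 60.5430
Contributions (O − E)²/E:
  (149 − 152.0287)²/152.0287 = 0.0603
  (132 − 153.4629)²/153.4629 = 3.0017
  (207 − 206.0514)²/206.0514 = 0.0044
  (79 − 55.4570)²/55.4570 = 9.9946
  (169 − 165.9713)²/165.9713 = 0.0553
  (189 − 167.5371)²/167.5371 = 2.7496
  (224 − 224.9486)²/224.9486 = 0.0040
  (37 − 60.5430)²/60.5430 = 9.1550
χ² = 0.0603 + 3.0017 + 0.0044 + 9.9946 + 0.0553 + 2.7496 + 0.0040 + 9.1550 = 25.025

25.025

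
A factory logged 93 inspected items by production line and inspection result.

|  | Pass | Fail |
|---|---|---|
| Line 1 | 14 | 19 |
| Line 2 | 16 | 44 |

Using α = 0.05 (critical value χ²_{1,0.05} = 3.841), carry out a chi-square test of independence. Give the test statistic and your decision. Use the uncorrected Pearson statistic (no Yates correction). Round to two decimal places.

Row totals: 33, 60. Column totals: 30, 63. Grand total N = 93.
Expected counts (row total × column total / N):
  Line 1, Pass: 33×30/93 = 10.645
  Line 1, Fail: 33×63/93 = 22.355
  Line 2, Pass: 60×30/93 = 19.355
  Line 2, Fail: 60×63/93 = 40.645
Contributions (O − E)²/E:
  (14 − 10.645)²/10.645 = 1.0574
  (19 − 22.355)²/22.355 = 0.5035
  (16 − 19.355)²/19.355 = 0.5816
  (44 − 40.645)²/40.645 = 0.2769
χ² = 1.0574 + 0.5035 + 0.5816 + 0.2769 = 2.42
df = (2−1)(2−1) = 1. Since 2.42 < 3.841, fail to reject the null hypothesis of independence at α = 0.05.

2.42; fail to reject H₀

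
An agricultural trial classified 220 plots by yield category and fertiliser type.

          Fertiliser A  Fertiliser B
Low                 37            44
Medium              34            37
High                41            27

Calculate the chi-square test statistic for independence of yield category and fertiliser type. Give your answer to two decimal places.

3.54

Row totals: 81, 71, 68. Column totals: 112, 108. Grand total N = 220.
Expected counts (row total × column total / N):
  Low, Fertiliser A: 81×112/220 = 41.236
  Low, Fertiliser B: 81×108/220 = 39.764
  Medium, Fertiliser A: 71×112/220 = 36.145
  Medium, Fertiliser B: 71×108/220 = 34.855
  High, Fertiliser A: 68×112/220 = 34.618
  High, Fertiliser B: 68×108/220 = 33.382
Contributions (O − E)²/E:
  (37 − 41.236)²/41.236 = 0.4351
  (44 − 39.764)²/39.764 = 0.4513
  (34 − 36.145)²/36.145 = 0.1273
  (37 − 34.855)²/34.855 = 0.1320
  (41 − 34.618)²/34.618 = 1.1766
  (27 − 33.382)²/33.382 = 1.2201
χ² = 0.4351 + 0.4513 + 0.1273 + 0.1320 + 1.1766 + 1.2201 = 3.54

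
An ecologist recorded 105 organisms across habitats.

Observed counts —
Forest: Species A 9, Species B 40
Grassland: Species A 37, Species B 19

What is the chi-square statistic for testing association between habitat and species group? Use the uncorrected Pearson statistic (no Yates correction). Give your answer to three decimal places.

Row totals: 49, 56. Column totals: 46, 59. Grand total N = 105.
Expected counts (row total × column total / N):
  Forest, Species A: 49×46/105 = 21.4667
  Forest, Species B: 49×59/105 = 27.5333
  Grassland, Species A: 56×46/105 = 24.5333
  Grassland, Species B: 56×59/105 = 31.4667
Contributions (O − E)²/E:
  (9 − 21.4667)²/21.4667 = 7.2400
  (40 − 27.5333)²/27.5333 = 5.6448
  (37 − 24.5333)²/24.5333 = 6.3350
  (19 − 31.4667)²/31.4667 = 4.9391
χ² = 7.2400 + 5.6448 + 6.3350 + 4.9391 = 24.159

24.159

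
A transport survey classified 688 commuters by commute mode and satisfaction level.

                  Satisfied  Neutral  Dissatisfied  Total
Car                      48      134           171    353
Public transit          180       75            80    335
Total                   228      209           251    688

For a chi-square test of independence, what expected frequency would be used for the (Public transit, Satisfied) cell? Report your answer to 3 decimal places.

Row total (Public transit) = 335; column total (Satisfied) = 228; grand total N = 688.
Expected count = (row total × column total) / N = 335 × 228 / 688 = 111.017.

111.017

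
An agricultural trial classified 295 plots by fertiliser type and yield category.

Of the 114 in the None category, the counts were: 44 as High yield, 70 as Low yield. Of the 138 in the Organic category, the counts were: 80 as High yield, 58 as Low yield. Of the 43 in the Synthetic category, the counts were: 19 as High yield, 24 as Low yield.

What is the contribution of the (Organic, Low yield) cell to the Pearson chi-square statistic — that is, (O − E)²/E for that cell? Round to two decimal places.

2.42

Row total (Organic) = 138; column total (Low yield) = 152; N = 295.
Expected count E = 138 × 152 / 295 = 71.105.
Contribution = (O − E)²/E = (58 − 71.105)² / 71.105 = 2.42.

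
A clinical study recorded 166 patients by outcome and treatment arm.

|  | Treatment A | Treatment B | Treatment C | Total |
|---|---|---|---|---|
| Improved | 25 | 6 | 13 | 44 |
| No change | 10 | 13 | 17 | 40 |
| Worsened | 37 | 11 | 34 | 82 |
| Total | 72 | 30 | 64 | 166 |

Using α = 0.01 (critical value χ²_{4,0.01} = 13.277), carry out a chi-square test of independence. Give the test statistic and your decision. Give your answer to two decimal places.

12.34; fail to reject H₀

Grand total N = 166.
Expected counts (row total × column total / N):
  Improved, Treatment A: 44×72/166 = 19.084
  Improved, Treatment B: 44×30/166 = 7.952
  Improved, Treatment C: 44×64/166 = 16.964
  No change, Treatment A: 40×72/166 = 17.349
  No change, Treatment B: 40×30/166 = 7.229
  No change, Treatment C: 40×64/166 = 15.422
  Worsened, Treatment A: 82×72/166 = 35.566
  Worsened, Treatment B: 82×30/166 = 14.819
  Worsened, Treatment C: 82×64/166 = 31.614
Contributions (O − E)²/E:
  (25 − 19.084)²/19.084 = 1.8339
  (6 − 7.952)²/7.952 = 0.4792
  (13 − 16.964)²/16.964 = 0.9263
  (10 − 17.349)²/17.349 = 3.1130
  (13 − 7.229)²/7.229 = 4.6071
  (17 − 15.422)²/15.422 = 0.1615
  (37 − 35.566)²/35.566 = 0.0578
  (11 − 14.819)²/14.819 = 0.9842
  (34 − 31.614)²/31.614 = 0.1801
χ² = 1.8339 + 0.4792 + 0.9263 + 3.1130 + 4.6071 + 0.1615 + 0.0578 + 0.9842 + 0.1801 = 12.34
df = (3−1)(3−1) = 4. Since 12.34 < 13.277, fail to reject the null hypothesis of independence at α = 0.01.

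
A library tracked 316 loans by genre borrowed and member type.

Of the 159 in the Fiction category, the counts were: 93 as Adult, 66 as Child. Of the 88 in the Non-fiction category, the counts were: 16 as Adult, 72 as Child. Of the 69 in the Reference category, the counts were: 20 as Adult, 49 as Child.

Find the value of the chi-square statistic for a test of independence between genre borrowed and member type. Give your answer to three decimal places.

Row totals: 159, 88, 69. Column totals: 129, 187. Grand total N = 316.
Expected counts (row total × column total / N):
  Fiction, Adult: 159×129/316 = 64.9082
  Fiction, Child: 159×187/316 = 94.0918
  Non-fiction, Adult: 88×129/316 = 35.9241
  Non-fiction, Child: 88×187/316 = 52.0759
  Reference, Adult: 69×129/316 = 28.1677
  Reference, Child: 69×187/316 = 40.8323
Contributions (O − E)²/E:
  (93 − 64.9082)²/64.9082 = 12.1579
  (66 − 94.0918)²/94.0918 = 8.3870
  (16 − 35.9241)²/35.9241 = 11.0502
  (72 − 52.0759)²/52.0759 = 7.6229
  (20 − 28.1677)²/28.1677 = 2.3684
  (49 − 40.8323)²/40.8323 = 1.6338
χ² = 12.1579 + 8.3870 + 11.0502 + 7.6229 + 2.3684 + 1.6338 = 43.220

43.220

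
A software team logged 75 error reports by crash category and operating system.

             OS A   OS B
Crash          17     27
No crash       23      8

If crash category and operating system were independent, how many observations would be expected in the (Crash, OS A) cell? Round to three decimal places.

Row total (Crash) = 44; column total (OS A) = 40; grand total N = 75.
Expected count = (row total × column total) / N = 44 × 40 / 75 = 23.467.

23.467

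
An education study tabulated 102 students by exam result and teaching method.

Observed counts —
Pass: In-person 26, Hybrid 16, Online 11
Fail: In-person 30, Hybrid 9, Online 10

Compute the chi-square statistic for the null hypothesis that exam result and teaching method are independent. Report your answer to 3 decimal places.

2.140

Row totals: 53, 49. Column totals: 56, 25, 21. Grand total N = 102.
Expected counts (row total × column total / N):
  Pass, In-person: 53×56/102 = 29.0980
  Pass, Hybrid: 53×25/102 = 12.9902
  Pass, Online: 53×21/102 = 10.9118
  Fail, In-person: 49×56/102 = 26.9020
  Fail, Hybrid: 49×25/102 = 12.0098
  Fail, Online: 49×21/102 = 10.0882
Contributions (O − E)²/E:
  (26 − 29.0980)²/29.0980 = 0.3298
  (16 − 12.9902)²/12.9902 = 0.6974
  (11 − 10.9118)²/10.9118 = 0.0007
  (30 − 26.9020)²/26.9020 = 0.3568
  (9 − 12.0098)²/12.0098 = 0.7543
  (10 − 10.0882)²/10.0882 = 0.0008
χ² = 0.3298 + 0.6974 + 0.0007 + 0.3568 + 0.7543 + 0.0008 = 2.140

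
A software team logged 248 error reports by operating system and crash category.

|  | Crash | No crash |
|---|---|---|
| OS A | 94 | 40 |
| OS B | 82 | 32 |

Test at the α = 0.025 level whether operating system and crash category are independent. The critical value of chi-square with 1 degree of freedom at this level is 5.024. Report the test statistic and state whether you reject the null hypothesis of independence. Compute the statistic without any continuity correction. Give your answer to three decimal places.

0.095; fail to reject H₀

Row totals: 134, 114. Column totals: 176, 72. Grand total N = 248.
Expected counts (row total × column total / N):
  OS A, Crash: 134×176/248 = 95.0968
  OS A, No crash: 134×72/248 = 38.9032
  OS B, Crash: 114×176/248 = 80.9032
  OS B, No crash: 114×72/248 = 33.0968
Contributions (O − E)²/E:
  (94 − 95.0968)²/95.0968 = 0.0126
  (40 − 38.9032)²/38.9032 = 0.0309
  (82 − 80.9032)²/80.9032 = 0.0149
  (32 − 33.0968)²/33.0968 = 0.0363
χ² = 0.0126 + 0.0309 + 0.0149 + 0.0363 = 0.095
df = (2−1)(2−1) = 1. Since 0.095 < 5.024, fail to reject the null hypothesis of independence at α = 0.025.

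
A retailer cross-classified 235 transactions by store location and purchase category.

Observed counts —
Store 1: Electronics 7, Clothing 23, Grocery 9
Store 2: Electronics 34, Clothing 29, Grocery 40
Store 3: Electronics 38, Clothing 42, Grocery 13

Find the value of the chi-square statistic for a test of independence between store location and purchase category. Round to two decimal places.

Row totals: 39, 103, 93. Column totals: 79, 94, 62. Grand total N = 235.
Expected counts (row total × column total / N):
  Store 1, Electronics: 39×79/235 = 13.111
  Store 1, Clothing: 39×94/235 = 15.600
  Store 1, Grocery: 39×62/235 = 10.289
  Store 2, Electronics: 103×79/235 = 34.626
  Store 2, Clothing: 103×94/235 = 41.200
  Store 2, Grocery: 103×62/235 = 27.174
  Store 3, Electronics: 93×79/235 = 31.264
  Store 3, Clothing: 93×94/235 = 37.200
  Store 3, Grocery: 93×62/235 = 24.536
Contributions (O − E)²/E:
  (7 − 13.111)²/13.111 = 2.8483
  (23 − 15.600)²/15.600 = 3.5103
  (9 − 10.289)²/10.289 = 0.1615
  (34 − 34.626)²/34.626 = 0.0113
  (29 − 41.200)²/41.200 = 3.6126
  (40 − 27.174)²/27.174 = 6.0538
  (38 − 31.264)²/31.264 = 1.4513
  (42 − 37.200)²/37.200 = 0.6194
  (13 − 24.536)²/24.536 = 5.4238
χ² = 2.8483 + 3.5103 + 0.1615 + 0.0113 + 3.6126 + 6.0538 + 1.4513 + 0.6194 + 5.4238 = 23.69

23.69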